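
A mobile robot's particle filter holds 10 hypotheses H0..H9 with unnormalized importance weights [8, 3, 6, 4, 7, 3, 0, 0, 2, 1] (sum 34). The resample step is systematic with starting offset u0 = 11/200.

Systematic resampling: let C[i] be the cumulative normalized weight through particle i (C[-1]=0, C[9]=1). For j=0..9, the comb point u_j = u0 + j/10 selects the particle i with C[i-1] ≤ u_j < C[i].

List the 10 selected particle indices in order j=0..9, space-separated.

0 0 1 2 2 3 4 4 5 8

C = [4/17, 11/34, 1/2, 21/34, 14/17, 31/34, 31/34, 31/34, 33/34, 1]
j=0: u_0=11/200 ∈ [0, 4/17) → index 0
j=1: u_1=31/200 ∈ [0, 4/17) → index 0
j=2: u_2=51/200 ∈ [4/17, 11/34) → index 1
j=3: u_3=71/200 ∈ [11/34, 1/2) → index 2
j=4: u_4=91/200 ∈ [11/34, 1/2) → index 2
j=5: u_5=111/200 ∈ [1/2, 21/34) → index 3
j=6: u_6=131/200 ∈ [21/34, 14/17) → index 4
j=7: u_7=151/200 ∈ [21/34, 14/17) → index 4
j=8: u_8=171/200 ∈ [14/17, 31/34) → index 5
j=9: u_9=191/200 ∈ [31/34, 33/34) → index 8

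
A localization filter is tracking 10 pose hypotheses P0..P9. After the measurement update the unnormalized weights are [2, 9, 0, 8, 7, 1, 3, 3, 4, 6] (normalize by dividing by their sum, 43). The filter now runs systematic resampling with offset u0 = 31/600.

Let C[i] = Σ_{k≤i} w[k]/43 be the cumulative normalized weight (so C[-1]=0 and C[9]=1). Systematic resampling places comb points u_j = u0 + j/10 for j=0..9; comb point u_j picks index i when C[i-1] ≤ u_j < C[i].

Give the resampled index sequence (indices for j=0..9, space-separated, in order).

C = [2/43, 11/43, 11/43, 19/43, 26/43, 27/43, 30/43, 33/43, 37/43, 1]
j=0: u_0=31/600 ∈ [2/43, 11/43) → index 1
j=1: u_1=91/600 ∈ [2/43, 11/43) → index 1
j=2: u_2=151/600 ∈ [2/43, 11/43) → index 1
j=3: u_3=211/600 ∈ [11/43, 19/43) → index 3
j=4: u_4=271/600 ∈ [19/43, 26/43) → index 4
j=5: u_5=331/600 ∈ [19/43, 26/43) → index 4
j=6: u_6=391/600 ∈ [27/43, 30/43) → index 6
j=7: u_7=451/600 ∈ [30/43, 33/43) → index 7
j=8: u_8=511/600 ∈ [33/43, 37/43) → index 8
j=9: u_9=571/600 ∈ [37/43, 1) → index 9

1 1 1 3 4 4 6 7 8 9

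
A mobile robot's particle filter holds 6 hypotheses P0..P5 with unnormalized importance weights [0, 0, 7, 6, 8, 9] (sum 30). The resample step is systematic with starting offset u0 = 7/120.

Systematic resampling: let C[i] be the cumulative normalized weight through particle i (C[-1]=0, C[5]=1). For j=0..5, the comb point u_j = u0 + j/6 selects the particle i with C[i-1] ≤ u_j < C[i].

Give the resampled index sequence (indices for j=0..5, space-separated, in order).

2 2 3 4 5 5

C = [0, 0, 7/30, 13/30, 7/10, 1]
j=0: u_0=7/120 ∈ [0, 7/30) → index 2
j=1: u_1=9/40 ∈ [0, 7/30) → index 2
j=2: u_2=47/120 ∈ [7/30, 13/30) → index 3
j=3: u_3=67/120 ∈ [13/30, 7/10) → index 4
j=4: u_4=29/40 ∈ [7/10, 1) → index 5
j=5: u_5=107/120 ∈ [7/10, 1) → index 5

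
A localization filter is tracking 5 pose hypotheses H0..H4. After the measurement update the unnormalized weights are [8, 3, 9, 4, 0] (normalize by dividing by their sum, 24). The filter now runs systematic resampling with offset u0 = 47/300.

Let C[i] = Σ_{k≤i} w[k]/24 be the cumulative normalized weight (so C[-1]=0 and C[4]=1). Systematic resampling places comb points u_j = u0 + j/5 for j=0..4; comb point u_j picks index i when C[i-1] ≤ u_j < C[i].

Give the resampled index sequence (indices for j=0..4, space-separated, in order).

0 1 2 2 3

C = [1/3, 11/24, 5/6, 1, 1]
j=0: u_0=47/300 ∈ [0, 1/3) → index 0
j=1: u_1=107/300 ∈ [1/3, 11/24) → index 1
j=2: u_2=167/300 ∈ [11/24, 5/6) → index 2
j=3: u_3=227/300 ∈ [11/24, 5/6) → index 2
j=4: u_4=287/300 ∈ [5/6, 1) → index 3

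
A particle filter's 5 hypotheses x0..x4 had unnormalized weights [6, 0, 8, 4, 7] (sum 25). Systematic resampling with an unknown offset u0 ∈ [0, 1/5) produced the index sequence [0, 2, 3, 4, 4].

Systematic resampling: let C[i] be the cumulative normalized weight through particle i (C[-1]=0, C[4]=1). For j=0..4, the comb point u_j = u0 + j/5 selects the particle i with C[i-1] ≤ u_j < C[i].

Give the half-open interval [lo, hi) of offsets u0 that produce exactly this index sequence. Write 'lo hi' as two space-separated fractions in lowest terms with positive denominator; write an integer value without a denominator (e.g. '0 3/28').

C = [6/25, 6/25, 14/25, 18/25, 1]
j=0 picked index 0: u0 ∈ [0, 6/25)
j=1 picked index 2: u0 ∈ [1/25, 9/25)
j=2 picked index 3: u0 ∈ [4/25, 8/25)
j=3 picked index 4: u0 ∈ [3/25, 2/5)
j=4 picked index 4: u0 ∈ [-2/25, 1/5)
intersection: [4/25, 1/5)

4/25 1/5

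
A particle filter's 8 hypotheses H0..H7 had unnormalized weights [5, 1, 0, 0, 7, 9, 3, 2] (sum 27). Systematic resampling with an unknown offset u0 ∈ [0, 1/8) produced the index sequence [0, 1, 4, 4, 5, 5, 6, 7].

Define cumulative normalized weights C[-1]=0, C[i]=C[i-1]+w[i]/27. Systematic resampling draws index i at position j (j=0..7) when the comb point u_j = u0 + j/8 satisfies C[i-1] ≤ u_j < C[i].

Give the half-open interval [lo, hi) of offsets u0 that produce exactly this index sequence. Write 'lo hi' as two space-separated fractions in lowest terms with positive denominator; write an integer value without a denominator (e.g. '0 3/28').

7/108 7/72

C = [5/27, 2/9, 2/9, 2/9, 13/27, 22/27, 25/27, 1]
j=0 picked index 0: u0 ∈ [0, 5/27)
j=1 picked index 1: u0 ∈ [13/216, 7/72)
j=2 picked index 4: u0 ∈ [-1/36, 25/108)
j=3 picked index 4: u0 ∈ [-11/72, 23/216)
j=4 picked index 5: u0 ∈ [-1/54, 17/54)
j=5 picked index 5: u0 ∈ [-31/216, 41/216)
j=6 picked index 6: u0 ∈ [7/108, 19/108)
j=7 picked index 7: u0 ∈ [11/216, 1/8)
intersection: [7/108, 7/72)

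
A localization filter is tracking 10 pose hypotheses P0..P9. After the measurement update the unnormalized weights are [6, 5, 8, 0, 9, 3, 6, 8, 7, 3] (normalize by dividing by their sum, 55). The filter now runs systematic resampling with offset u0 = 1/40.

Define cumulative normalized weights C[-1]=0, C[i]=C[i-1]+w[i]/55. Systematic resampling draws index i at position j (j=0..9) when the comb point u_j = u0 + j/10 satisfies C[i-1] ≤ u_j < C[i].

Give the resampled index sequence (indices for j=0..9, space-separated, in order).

0 1 2 2 4 5 6 7 8 8

C = [6/55, 1/5, 19/55, 19/55, 28/55, 31/55, 37/55, 9/11, 52/55, 1]
j=0: u_0=1/40 ∈ [0, 6/55) → index 0
j=1: u_1=1/8 ∈ [6/55, 1/5) → index 1
j=2: u_2=9/40 ∈ [1/5, 19/55) → index 2
j=3: u_3=13/40 ∈ [1/5, 19/55) → index 2
j=4: u_4=17/40 ∈ [19/55, 28/55) → index 4
j=5: u_5=21/40 ∈ [28/55, 31/55) → index 5
j=6: u_6=5/8 ∈ [31/55, 37/55) → index 6
j=7: u_7=29/40 ∈ [37/55, 9/11) → index 7
j=8: u_8=33/40 ∈ [9/11, 52/55) → index 8
j=9: u_9=37/40 ∈ [9/11, 52/55) → index 8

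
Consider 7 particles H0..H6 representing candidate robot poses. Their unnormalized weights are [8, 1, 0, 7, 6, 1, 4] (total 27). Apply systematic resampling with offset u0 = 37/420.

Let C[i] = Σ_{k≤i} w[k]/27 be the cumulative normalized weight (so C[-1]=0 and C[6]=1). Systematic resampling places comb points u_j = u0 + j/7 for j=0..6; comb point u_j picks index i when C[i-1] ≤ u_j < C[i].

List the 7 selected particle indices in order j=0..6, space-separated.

0 0 3 3 4 4 6

C = [8/27, 1/3, 1/3, 16/27, 22/27, 23/27, 1]
j=0: u_0=37/420 ∈ [0, 8/27) → index 0
j=1: u_1=97/420 ∈ [0, 8/27) → index 0
j=2: u_2=157/420 ∈ [1/3, 16/27) → index 3
j=3: u_3=31/60 ∈ [1/3, 16/27) → index 3
j=4: u_4=277/420 ∈ [16/27, 22/27) → index 4
j=5: u_5=337/420 ∈ [16/27, 22/27) → index 4
j=6: u_6=397/420 ∈ [23/27, 1) → index 6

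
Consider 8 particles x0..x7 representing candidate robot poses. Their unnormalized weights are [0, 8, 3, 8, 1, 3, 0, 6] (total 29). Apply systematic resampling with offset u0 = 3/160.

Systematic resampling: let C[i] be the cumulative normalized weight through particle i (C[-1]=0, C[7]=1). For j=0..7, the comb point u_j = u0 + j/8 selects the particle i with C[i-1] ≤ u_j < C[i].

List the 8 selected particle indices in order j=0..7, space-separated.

C = [0, 8/29, 11/29, 19/29, 20/29, 23/29, 23/29, 1]
j=0: u_0=3/160 ∈ [0, 8/29) → index 1
j=1: u_1=23/160 ∈ [0, 8/29) → index 1
j=2: u_2=43/160 ∈ [0, 8/29) → index 1
j=3: u_3=63/160 ∈ [11/29, 19/29) → index 3
j=4: u_4=83/160 ∈ [11/29, 19/29) → index 3
j=5: u_5=103/160 ∈ [11/29, 19/29) → index 3
j=6: u_6=123/160 ∈ [20/29, 23/29) → index 5
j=7: u_7=143/160 ∈ [23/29, 1) → index 7

1 1 1 3 3 3 5 7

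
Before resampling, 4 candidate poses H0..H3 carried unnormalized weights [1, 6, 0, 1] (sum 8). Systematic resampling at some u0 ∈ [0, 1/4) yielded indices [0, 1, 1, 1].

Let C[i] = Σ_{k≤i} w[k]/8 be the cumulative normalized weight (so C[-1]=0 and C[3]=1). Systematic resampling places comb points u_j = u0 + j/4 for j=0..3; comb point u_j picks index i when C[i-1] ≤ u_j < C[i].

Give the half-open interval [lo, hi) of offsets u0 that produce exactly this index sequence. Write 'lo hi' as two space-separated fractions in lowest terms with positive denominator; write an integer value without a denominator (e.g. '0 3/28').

C = [1/8, 7/8, 7/8, 1]
j=0 picked index 0: u0 ∈ [0, 1/8)
j=1 picked index 1: u0 ∈ [-1/8, 5/8)
j=2 picked index 1: u0 ∈ [-3/8, 3/8)
j=3 picked index 1: u0 ∈ [-5/8, 1/8)
intersection: [0, 1/8)

0 1/8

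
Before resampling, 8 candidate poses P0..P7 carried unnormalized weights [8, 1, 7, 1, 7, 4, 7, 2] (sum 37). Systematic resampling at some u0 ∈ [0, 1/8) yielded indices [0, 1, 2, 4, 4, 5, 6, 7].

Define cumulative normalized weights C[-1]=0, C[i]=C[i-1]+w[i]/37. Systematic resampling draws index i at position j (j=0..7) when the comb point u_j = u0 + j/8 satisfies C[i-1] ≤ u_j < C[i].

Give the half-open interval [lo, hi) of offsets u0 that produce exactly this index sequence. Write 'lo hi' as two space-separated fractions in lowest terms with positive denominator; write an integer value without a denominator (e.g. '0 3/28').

27/296 35/296

C = [8/37, 9/37, 16/37, 17/37, 24/37, 28/37, 35/37, 1]
j=0 picked index 0: u0 ∈ [0, 8/37)
j=1 picked index 1: u0 ∈ [27/296, 35/296)
j=2 picked index 2: u0 ∈ [-1/148, 27/148)
j=3 picked index 4: u0 ∈ [25/296, 81/296)
j=4 picked index 4: u0 ∈ [-3/74, 11/74)
j=5 picked index 5: u0 ∈ [7/296, 39/296)
j=6 picked index 6: u0 ∈ [1/148, 29/148)
j=7 picked index 7: u0 ∈ [21/296, 1/8)
intersection: [27/296, 35/296)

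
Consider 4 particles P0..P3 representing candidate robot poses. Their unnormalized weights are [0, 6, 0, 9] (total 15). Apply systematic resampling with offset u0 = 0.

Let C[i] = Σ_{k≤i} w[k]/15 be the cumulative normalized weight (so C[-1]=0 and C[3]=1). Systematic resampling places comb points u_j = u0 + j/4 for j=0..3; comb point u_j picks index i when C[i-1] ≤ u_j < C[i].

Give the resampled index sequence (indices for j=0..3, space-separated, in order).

1 1 3 3

C = [0, 2/5, 2/5, 1]
j=0: u_0=0 ∈ [0, 2/5) → index 1
j=1: u_1=1/4 ∈ [0, 2/5) → index 1
j=2: u_2=1/2 ∈ [2/5, 1) → index 3
j=3: u_3=3/4 ∈ [2/5, 1) → index 3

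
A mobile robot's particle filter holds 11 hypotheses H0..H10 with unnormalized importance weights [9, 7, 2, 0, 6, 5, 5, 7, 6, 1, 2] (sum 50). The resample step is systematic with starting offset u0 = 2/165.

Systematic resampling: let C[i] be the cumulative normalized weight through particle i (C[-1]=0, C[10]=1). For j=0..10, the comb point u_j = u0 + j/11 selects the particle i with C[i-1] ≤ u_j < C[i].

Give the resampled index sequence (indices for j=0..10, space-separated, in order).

C = [9/50, 8/25, 9/25, 9/25, 12/25, 29/50, 17/25, 41/50, 47/50, 24/25, 1]
j=0: u_0=2/165 ∈ [0, 9/50) → index 0
j=1: u_1=17/165 ∈ [0, 9/50) → index 0
j=2: u_2=32/165 ∈ [9/50, 8/25) → index 1
j=3: u_3=47/165 ∈ [9/50, 8/25) → index 1
j=4: u_4=62/165 ∈ [9/25, 12/25) → index 4
j=5: u_5=7/15 ∈ [9/25, 12/25) → index 4
j=6: u_6=92/165 ∈ [12/25, 29/50) → index 5
j=7: u_7=107/165 ∈ [29/50, 17/25) → index 6
j=8: u_8=122/165 ∈ [17/25, 41/50) → index 7
j=9: u_9=137/165 ∈ [41/50, 47/50) → index 8
j=10: u_10=152/165 ∈ [41/50, 47/50) → index 8

0 0 1 1 4 4 5 6 7 8 8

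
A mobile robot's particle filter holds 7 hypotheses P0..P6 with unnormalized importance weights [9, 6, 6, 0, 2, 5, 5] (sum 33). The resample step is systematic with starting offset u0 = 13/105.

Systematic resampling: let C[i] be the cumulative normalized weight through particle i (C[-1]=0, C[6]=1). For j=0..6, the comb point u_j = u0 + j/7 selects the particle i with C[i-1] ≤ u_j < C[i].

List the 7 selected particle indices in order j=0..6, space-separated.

0 0 1 2 4 5 6

C = [3/11, 5/11, 7/11, 7/11, 23/33, 28/33, 1]
j=0: u_0=13/105 ∈ [0, 3/11) → index 0
j=1: u_1=4/15 ∈ [0, 3/11) → index 0
j=2: u_2=43/105 ∈ [3/11, 5/11) → index 1
j=3: u_3=58/105 ∈ [5/11, 7/11) → index 2
j=4: u_4=73/105 ∈ [7/11, 23/33) → index 4
j=5: u_5=88/105 ∈ [23/33, 28/33) → index 5
j=6: u_6=103/105 ∈ [28/33, 1) → index 6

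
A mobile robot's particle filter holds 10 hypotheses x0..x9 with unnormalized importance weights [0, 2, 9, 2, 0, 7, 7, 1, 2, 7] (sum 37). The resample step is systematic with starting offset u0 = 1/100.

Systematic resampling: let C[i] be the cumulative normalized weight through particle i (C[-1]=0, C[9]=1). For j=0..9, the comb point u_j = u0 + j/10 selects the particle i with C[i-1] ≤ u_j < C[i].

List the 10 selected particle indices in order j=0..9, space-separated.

C = [0, 2/37, 11/37, 13/37, 13/37, 20/37, 27/37, 28/37, 30/37, 1]
j=0: u_0=1/100 ∈ [0, 2/37) → index 1
j=1: u_1=11/100 ∈ [2/37, 11/37) → index 2
j=2: u_2=21/100 ∈ [2/37, 11/37) → index 2
j=3: u_3=31/100 ∈ [11/37, 13/37) → index 3
j=4: u_4=41/100 ∈ [13/37, 20/37) → index 5
j=5: u_5=51/100 ∈ [13/37, 20/37) → index 5
j=6: u_6=61/100 ∈ [20/37, 27/37) → index 6
j=7: u_7=71/100 ∈ [20/37, 27/37) → index 6
j=8: u_8=81/100 ∈ [28/37, 30/37) → index 8
j=9: u_9=91/100 ∈ [30/37, 1) → index 9

1 2 2 3 5 5 6 6 8 9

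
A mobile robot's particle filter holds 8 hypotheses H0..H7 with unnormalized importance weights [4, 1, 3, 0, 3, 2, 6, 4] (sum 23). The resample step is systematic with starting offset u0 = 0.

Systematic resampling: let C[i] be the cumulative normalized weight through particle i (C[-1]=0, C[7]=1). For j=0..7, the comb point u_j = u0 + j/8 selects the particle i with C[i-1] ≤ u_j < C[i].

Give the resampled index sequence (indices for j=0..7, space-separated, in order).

C = [4/23, 5/23, 8/23, 8/23, 11/23, 13/23, 19/23, 1]
j=0: u_0=0 ∈ [0, 4/23) → index 0
j=1: u_1=1/8 ∈ [0, 4/23) → index 0
j=2: u_2=1/4 ∈ [5/23, 8/23) → index 2
j=3: u_3=3/8 ∈ [8/23, 11/23) → index 4
j=4: u_4=1/2 ∈ [11/23, 13/23) → index 5
j=5: u_5=5/8 ∈ [13/23, 19/23) → index 6
j=6: u_6=3/4 ∈ [13/23, 19/23) → index 6
j=7: u_7=7/8 ∈ [19/23, 1) → index 7

0 0 2 4 5 6 6 7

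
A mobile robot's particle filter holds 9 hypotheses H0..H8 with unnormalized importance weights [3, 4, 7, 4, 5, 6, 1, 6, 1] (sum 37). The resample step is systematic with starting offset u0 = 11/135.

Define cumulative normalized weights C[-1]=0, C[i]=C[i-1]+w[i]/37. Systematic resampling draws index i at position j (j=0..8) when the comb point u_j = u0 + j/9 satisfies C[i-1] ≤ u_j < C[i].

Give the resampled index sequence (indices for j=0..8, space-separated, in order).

C = [3/37, 7/37, 14/37, 18/37, 23/37, 29/37, 30/37, 36/37, 1]
j=0: u_0=11/135 ∈ [3/37, 7/37) → index 1
j=1: u_1=26/135 ∈ [7/37, 14/37) → index 2
j=2: u_2=41/135 ∈ [7/37, 14/37) → index 2
j=3: u_3=56/135 ∈ [14/37, 18/37) → index 3
j=4: u_4=71/135 ∈ [18/37, 23/37) → index 4
j=5: u_5=86/135 ∈ [23/37, 29/37) → index 5
j=6: u_6=101/135 ∈ [23/37, 29/37) → index 5
j=7: u_7=116/135 ∈ [30/37, 36/37) → index 7
j=8: u_8=131/135 ∈ [30/37, 36/37) → index 7

1 2 2 3 4 5 5 7 7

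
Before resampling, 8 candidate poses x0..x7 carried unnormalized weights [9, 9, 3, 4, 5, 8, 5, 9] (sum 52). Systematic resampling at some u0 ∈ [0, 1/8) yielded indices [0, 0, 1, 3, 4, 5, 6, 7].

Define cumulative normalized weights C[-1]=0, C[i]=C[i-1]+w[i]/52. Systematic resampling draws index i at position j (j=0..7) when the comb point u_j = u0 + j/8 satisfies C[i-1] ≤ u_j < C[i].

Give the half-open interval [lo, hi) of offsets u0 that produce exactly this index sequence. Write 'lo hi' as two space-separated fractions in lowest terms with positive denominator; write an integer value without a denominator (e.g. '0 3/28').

C = [9/52, 9/26, 21/52, 25/52, 15/26, 19/26, 43/52, 1]
j=0 picked index 0: u0 ∈ [0, 9/52)
j=1 picked index 0: u0 ∈ [-1/8, 5/104)
j=2 picked index 1: u0 ∈ [-1/13, 5/52)
j=3 picked index 3: u0 ∈ [3/104, 11/104)
j=4 picked index 4: u0 ∈ [-1/52, 1/13)
j=5 picked index 5: u0 ∈ [-5/104, 11/104)
j=6 picked index 6: u0 ∈ [-1/52, 1/13)
j=7 picked index 7: u0 ∈ [-5/104, 1/8)
intersection: [3/104, 5/104)

3/104 5/104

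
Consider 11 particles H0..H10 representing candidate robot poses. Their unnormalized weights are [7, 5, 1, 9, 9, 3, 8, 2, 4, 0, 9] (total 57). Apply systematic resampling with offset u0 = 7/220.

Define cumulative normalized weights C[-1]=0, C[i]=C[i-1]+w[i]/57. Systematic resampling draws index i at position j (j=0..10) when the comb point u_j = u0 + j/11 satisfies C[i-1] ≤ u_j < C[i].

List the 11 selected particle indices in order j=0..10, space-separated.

0 0 2 3 4 4 5 6 7 10 10

C = [7/57, 4/19, 13/57, 22/57, 31/57, 34/57, 14/19, 44/57, 16/19, 16/19, 1]
j=0: u_0=7/220 ∈ [0, 7/57) → index 0
j=1: u_1=27/220 ∈ [0, 7/57) → index 0
j=2: u_2=47/220 ∈ [4/19, 13/57) → index 2
j=3: u_3=67/220 ∈ [13/57, 22/57) → index 3
j=4: u_4=87/220 ∈ [22/57, 31/57) → index 4
j=5: u_5=107/220 ∈ [22/57, 31/57) → index 4
j=6: u_6=127/220 ∈ [31/57, 34/57) → index 5
j=7: u_7=147/220 ∈ [34/57, 14/19) → index 6
j=8: u_8=167/220 ∈ [14/19, 44/57) → index 7
j=9: u_9=17/20 ∈ [16/19, 1) → index 10
j=10: u_10=207/220 ∈ [16/19, 1) → index 10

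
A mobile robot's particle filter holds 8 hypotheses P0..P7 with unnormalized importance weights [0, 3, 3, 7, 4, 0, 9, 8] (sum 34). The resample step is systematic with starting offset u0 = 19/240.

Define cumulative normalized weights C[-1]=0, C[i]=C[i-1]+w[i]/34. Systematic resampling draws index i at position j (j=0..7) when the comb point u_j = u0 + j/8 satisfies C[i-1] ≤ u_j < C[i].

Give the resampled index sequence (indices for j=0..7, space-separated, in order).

C = [0, 3/34, 3/17, 13/34, 1/2, 1/2, 13/17, 1]
j=0: u_0=19/240 ∈ [0, 3/34) → index 1
j=1: u_1=49/240 ∈ [3/17, 13/34) → index 3
j=2: u_2=79/240 ∈ [3/17, 13/34) → index 3
j=3: u_3=109/240 ∈ [13/34, 1/2) → index 4
j=4: u_4=139/240 ∈ [1/2, 13/17) → index 6
j=5: u_5=169/240 ∈ [1/2, 13/17) → index 6
j=6: u_6=199/240 ∈ [13/17, 1) → index 7
j=7: u_7=229/240 ∈ [13/17, 1) → index 7

1 3 3 4 6 6 7 7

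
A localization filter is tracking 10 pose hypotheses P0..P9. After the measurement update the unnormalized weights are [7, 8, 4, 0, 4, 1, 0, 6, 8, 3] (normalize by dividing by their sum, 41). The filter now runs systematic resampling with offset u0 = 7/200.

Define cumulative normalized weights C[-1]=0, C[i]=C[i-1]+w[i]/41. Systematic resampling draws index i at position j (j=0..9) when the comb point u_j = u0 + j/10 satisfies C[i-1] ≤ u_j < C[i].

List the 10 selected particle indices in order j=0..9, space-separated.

C = [7/41, 15/41, 19/41, 19/41, 23/41, 24/41, 24/41, 30/41, 38/41, 1]
j=0: u_0=7/200 ∈ [0, 7/41) → index 0
j=1: u_1=27/200 ∈ [0, 7/41) → index 0
j=2: u_2=47/200 ∈ [7/41, 15/41) → index 1
j=3: u_3=67/200 ∈ [7/41, 15/41) → index 1
j=4: u_4=87/200 ∈ [15/41, 19/41) → index 2
j=5: u_5=107/200 ∈ [19/41, 23/41) → index 4
j=6: u_6=127/200 ∈ [24/41, 30/41) → index 7
j=7: u_7=147/200 ∈ [30/41, 38/41) → index 8
j=8: u_8=167/200 ∈ [30/41, 38/41) → index 8
j=9: u_9=187/200 ∈ [38/41, 1) → index 9

0 0 1 1 2 4 7 8 8 9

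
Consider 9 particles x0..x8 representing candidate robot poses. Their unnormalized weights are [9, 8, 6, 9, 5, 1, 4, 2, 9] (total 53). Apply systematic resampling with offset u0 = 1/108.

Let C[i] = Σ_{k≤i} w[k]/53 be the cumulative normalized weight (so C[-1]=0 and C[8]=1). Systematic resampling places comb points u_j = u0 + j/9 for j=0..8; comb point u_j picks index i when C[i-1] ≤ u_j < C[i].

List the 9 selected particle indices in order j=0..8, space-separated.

0 0 1 2 3 3 4 6 8

C = [9/53, 17/53, 23/53, 32/53, 37/53, 38/53, 42/53, 44/53, 1]
j=0: u_0=1/108 ∈ [0, 9/53) → index 0
j=1: u_1=13/108 ∈ [0, 9/53) → index 0
j=2: u_2=25/108 ∈ [9/53, 17/53) → index 1
j=3: u_3=37/108 ∈ [17/53, 23/53) → index 2
j=4: u_4=49/108 ∈ [23/53, 32/53) → index 3
j=5: u_5=61/108 ∈ [23/53, 32/53) → index 3
j=6: u_6=73/108 ∈ [32/53, 37/53) → index 4
j=7: u_7=85/108 ∈ [38/53, 42/53) → index 6
j=8: u_8=97/108 ∈ [44/53, 1) → index 8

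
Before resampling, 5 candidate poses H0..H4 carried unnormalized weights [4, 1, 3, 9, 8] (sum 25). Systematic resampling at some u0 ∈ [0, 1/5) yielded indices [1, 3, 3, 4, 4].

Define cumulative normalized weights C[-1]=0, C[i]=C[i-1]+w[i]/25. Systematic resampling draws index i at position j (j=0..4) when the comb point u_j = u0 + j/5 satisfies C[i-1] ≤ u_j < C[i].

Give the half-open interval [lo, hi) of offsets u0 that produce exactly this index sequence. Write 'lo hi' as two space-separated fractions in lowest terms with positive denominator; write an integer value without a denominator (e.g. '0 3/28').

4/25 1/5

C = [4/25, 1/5, 8/25, 17/25, 1]
j=0 picked index 1: u0 ∈ [4/25, 1/5)
j=1 picked index 3: u0 ∈ [3/25, 12/25)
j=2 picked index 3: u0 ∈ [-2/25, 7/25)
j=3 picked index 4: u0 ∈ [2/25, 2/5)
j=4 picked index 4: u0 ∈ [-3/25, 1/5)
intersection: [4/25, 1/5)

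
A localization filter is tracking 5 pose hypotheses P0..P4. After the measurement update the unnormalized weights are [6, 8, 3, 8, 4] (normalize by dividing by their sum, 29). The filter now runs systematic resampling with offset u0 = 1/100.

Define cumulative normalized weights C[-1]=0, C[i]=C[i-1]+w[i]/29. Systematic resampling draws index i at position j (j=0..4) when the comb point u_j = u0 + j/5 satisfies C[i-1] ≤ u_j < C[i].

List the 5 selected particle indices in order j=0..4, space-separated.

0 1 1 3 3

C = [6/29, 14/29, 17/29, 25/29, 1]
j=0: u_0=1/100 ∈ [0, 6/29) → index 0
j=1: u_1=21/100 ∈ [6/29, 14/29) → index 1
j=2: u_2=41/100 ∈ [6/29, 14/29) → index 1
j=3: u_3=61/100 ∈ [17/29, 25/29) → index 3
j=4: u_4=81/100 ∈ [17/29, 25/29) → index 3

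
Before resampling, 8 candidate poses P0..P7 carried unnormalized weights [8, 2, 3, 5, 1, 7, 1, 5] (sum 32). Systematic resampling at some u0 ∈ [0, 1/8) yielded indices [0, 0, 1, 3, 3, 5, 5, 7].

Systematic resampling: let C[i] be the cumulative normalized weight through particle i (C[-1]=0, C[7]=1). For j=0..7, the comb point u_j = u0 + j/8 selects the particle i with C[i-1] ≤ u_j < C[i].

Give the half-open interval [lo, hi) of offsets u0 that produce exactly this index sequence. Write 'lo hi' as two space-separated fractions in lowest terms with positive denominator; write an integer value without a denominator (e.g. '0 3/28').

C = [1/4, 5/16, 13/32, 9/16, 19/32, 13/16, 27/32, 1]
j=0 picked index 0: u0 ∈ [0, 1/4)
j=1 picked index 0: u0 ∈ [-1/8, 1/8)
j=2 picked index 1: u0 ∈ [0, 1/16)
j=3 picked index 3: u0 ∈ [1/32, 3/16)
j=4 picked index 3: u0 ∈ [-3/32, 1/16)
j=5 picked index 5: u0 ∈ [-1/32, 3/16)
j=6 picked index 5: u0 ∈ [-5/32, 1/16)
j=7 picked index 7: u0 ∈ [-1/32, 1/8)
intersection: [1/32, 1/16)

1/32 1/16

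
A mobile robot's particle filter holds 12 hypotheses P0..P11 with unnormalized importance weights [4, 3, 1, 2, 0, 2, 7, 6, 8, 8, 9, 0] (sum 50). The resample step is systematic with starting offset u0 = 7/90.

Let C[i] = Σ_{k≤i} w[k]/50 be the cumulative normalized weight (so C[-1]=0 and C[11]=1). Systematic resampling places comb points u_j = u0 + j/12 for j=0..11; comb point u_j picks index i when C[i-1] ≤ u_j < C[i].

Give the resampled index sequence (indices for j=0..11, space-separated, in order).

C = [2/25, 7/50, 4/25, 1/5, 1/5, 6/25, 19/50, 1/2, 33/50, 41/50, 1, 1]
j=0: u_0=7/90 ∈ [0, 2/25) → index 0
j=1: u_1=29/180 ∈ [4/25, 1/5) → index 3
j=2: u_2=11/45 ∈ [6/25, 19/50) → index 6
j=3: u_3=59/180 ∈ [6/25, 19/50) → index 6
j=4: u_4=37/90 ∈ [19/50, 1/2) → index 7
j=5: u_5=89/180 ∈ [19/50, 1/2) → index 7
j=6: u_6=26/45 ∈ [1/2, 33/50) → index 8
j=7: u_7=119/180 ∈ [33/50, 41/50) → index 9
j=8: u_8=67/90 ∈ [33/50, 41/50) → index 9
j=9: u_9=149/180 ∈ [41/50, 1) → index 10
j=10: u_10=41/45 ∈ [41/50, 1) → index 10
j=11: u_11=179/180 ∈ [41/50, 1) → index 10

0 3 6 6 7 7 8 9 9 10 10 10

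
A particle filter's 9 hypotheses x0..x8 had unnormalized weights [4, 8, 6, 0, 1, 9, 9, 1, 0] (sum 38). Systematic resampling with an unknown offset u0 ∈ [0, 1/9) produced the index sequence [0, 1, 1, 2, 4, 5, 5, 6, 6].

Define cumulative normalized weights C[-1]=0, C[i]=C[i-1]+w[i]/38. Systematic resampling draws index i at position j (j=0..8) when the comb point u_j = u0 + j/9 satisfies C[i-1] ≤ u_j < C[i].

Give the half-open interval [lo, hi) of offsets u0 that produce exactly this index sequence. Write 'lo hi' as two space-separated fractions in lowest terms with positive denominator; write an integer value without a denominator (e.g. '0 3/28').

C = [2/19, 6/19, 9/19, 9/19, 1/2, 14/19, 37/38, 1, 1]
j=0 picked index 0: u0 ∈ [0, 2/19)
j=1 picked index 1: u0 ∈ [-1/171, 35/171)
j=2 picked index 1: u0 ∈ [-20/171, 16/171)
j=3 picked index 2: u0 ∈ [-1/57, 8/57)
j=4 picked index 4: u0 ∈ [5/171, 1/18)
j=5 picked index 5: u0 ∈ [-1/18, 31/171)
j=6 picked index 5: u0 ∈ [-1/6, 4/57)
j=7 picked index 6: u0 ∈ [-7/171, 67/342)
j=8 picked index 6: u0 ∈ [-26/171, 29/342)
intersection: [5/171, 1/18)

5/171 1/18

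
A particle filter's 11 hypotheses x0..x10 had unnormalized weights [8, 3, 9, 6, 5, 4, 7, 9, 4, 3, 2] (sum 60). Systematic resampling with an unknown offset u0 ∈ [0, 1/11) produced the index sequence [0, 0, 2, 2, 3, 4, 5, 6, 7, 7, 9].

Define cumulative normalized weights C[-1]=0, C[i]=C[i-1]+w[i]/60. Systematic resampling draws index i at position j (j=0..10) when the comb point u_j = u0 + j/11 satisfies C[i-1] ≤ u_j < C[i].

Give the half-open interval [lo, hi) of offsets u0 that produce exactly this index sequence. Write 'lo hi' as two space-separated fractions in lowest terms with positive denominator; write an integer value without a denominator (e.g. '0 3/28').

C = [2/15, 11/60, 1/3, 13/30, 31/60, 7/12, 7/10, 17/20, 11/12, 29/30, 1]
j=0 picked index 0: u0 ∈ [0, 2/15)
j=1 picked index 0: u0 ∈ [-1/11, 7/165)
j=2 picked index 2: u0 ∈ [1/660, 5/33)
j=3 picked index 2: u0 ∈ [-59/660, 2/33)
j=4 picked index 3: u0 ∈ [-1/33, 23/330)
j=5 picked index 4: u0 ∈ [-7/330, 41/660)
j=6 picked index 5: u0 ∈ [-19/660, 5/132)
j=7 picked index 6: u0 ∈ [-7/132, 7/110)
j=8 picked index 7: u0 ∈ [-3/110, 27/220)
j=9 picked index 7: u0 ∈ [-13/110, 7/220)
j=10 picked index 9: u0 ∈ [1/132, 19/330)
intersection: [1/132, 7/220)

1/132 7/220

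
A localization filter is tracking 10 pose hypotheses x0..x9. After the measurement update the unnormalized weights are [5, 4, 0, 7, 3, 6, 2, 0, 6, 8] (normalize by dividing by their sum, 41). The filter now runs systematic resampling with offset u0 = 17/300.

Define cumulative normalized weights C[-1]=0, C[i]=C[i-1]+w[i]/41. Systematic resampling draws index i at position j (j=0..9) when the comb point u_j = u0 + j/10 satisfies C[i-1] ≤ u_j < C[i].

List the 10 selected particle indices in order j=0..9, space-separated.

C = [5/41, 9/41, 9/41, 16/41, 19/41, 25/41, 27/41, 27/41, 33/41, 1]
j=0: u_0=17/300 ∈ [0, 5/41) → index 0
j=1: u_1=47/300 ∈ [5/41, 9/41) → index 1
j=2: u_2=77/300 ∈ [9/41, 16/41) → index 3
j=3: u_3=107/300 ∈ [9/41, 16/41) → index 3
j=4: u_4=137/300 ∈ [16/41, 19/41) → index 4
j=5: u_5=167/300 ∈ [19/41, 25/41) → index 5
j=6: u_6=197/300 ∈ [25/41, 27/41) → index 6
j=7: u_7=227/300 ∈ [27/41, 33/41) → index 8
j=8: u_8=257/300 ∈ [33/41, 1) → index 9
j=9: u_9=287/300 ∈ [33/41, 1) → index 9

0 1 3 3 4 5 6 8 9 9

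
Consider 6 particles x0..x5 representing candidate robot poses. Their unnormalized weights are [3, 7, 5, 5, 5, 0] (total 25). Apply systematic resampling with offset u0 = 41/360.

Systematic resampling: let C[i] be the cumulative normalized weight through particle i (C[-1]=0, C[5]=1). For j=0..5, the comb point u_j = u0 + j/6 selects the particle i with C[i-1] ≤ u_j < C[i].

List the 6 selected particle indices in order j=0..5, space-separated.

0 1 2 3 3 4

C = [3/25, 2/5, 3/5, 4/5, 1, 1]
j=0: u_0=41/360 ∈ [0, 3/25) → index 0
j=1: u_1=101/360 ∈ [3/25, 2/5) → index 1
j=2: u_2=161/360 ∈ [2/5, 3/5) → index 2
j=3: u_3=221/360 ∈ [3/5, 4/5) → index 3
j=4: u_4=281/360 ∈ [3/5, 4/5) → index 3
j=5: u_5=341/360 ∈ [4/5, 1) → index 4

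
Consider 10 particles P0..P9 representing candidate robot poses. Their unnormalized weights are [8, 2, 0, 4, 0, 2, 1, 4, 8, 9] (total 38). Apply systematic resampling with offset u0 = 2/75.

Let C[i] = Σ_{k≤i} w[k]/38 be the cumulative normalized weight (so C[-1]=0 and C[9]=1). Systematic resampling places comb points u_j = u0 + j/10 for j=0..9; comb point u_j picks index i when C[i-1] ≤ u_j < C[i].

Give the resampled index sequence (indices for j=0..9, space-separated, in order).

C = [4/19, 5/19, 5/19, 7/19, 7/19, 8/19, 17/38, 21/38, 29/38, 1]
j=0: u_0=2/75 ∈ [0, 4/19) → index 0
j=1: u_1=19/150 ∈ [0, 4/19) → index 0
j=2: u_2=17/75 ∈ [4/19, 5/19) → index 1
j=3: u_3=49/150 ∈ [5/19, 7/19) → index 3
j=4: u_4=32/75 ∈ [8/19, 17/38) → index 6
j=5: u_5=79/150 ∈ [17/38, 21/38) → index 7
j=6: u_6=47/75 ∈ [21/38, 29/38) → index 8
j=7: u_7=109/150 ∈ [21/38, 29/38) → index 8
j=8: u_8=62/75 ∈ [29/38, 1) → index 9
j=9: u_9=139/150 ∈ [29/38, 1) → index 9

0 0 1 3 6 7 8 8 9 9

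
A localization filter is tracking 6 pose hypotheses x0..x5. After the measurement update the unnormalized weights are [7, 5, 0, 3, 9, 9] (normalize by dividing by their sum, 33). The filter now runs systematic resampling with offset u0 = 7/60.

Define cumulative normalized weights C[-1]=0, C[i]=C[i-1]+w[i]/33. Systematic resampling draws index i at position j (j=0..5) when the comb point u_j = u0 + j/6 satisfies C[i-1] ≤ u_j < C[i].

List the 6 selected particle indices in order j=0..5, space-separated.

C = [7/33, 4/11, 4/11, 5/11, 8/11, 1]
j=0: u_0=7/60 ∈ [0, 7/33) → index 0
j=1: u_1=17/60 ∈ [7/33, 4/11) → index 1
j=2: u_2=9/20 ∈ [4/11, 5/11) → index 3
j=3: u_3=37/60 ∈ [5/11, 8/11) → index 4
j=4: u_4=47/60 ∈ [8/11, 1) → index 5
j=5: u_5=19/20 ∈ [8/11, 1) → index 5

0 1 3 4 5 5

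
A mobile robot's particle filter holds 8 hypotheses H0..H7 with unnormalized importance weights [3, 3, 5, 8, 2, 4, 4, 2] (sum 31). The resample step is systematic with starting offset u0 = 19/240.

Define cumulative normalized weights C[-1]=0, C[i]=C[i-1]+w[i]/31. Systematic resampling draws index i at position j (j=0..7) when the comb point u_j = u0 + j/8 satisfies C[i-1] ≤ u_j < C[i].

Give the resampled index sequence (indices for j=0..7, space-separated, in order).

0 2 2 3 3 5 6 7

C = [3/31, 6/31, 11/31, 19/31, 21/31, 25/31, 29/31, 1]
j=0: u_0=19/240 ∈ [0, 3/31) → index 0
j=1: u_1=49/240 ∈ [6/31, 11/31) → index 2
j=2: u_2=79/240 ∈ [6/31, 11/31) → index 2
j=3: u_3=109/240 ∈ [11/31, 19/31) → index 3
j=4: u_4=139/240 ∈ [11/31, 19/31) → index 3
j=5: u_5=169/240 ∈ [21/31, 25/31) → index 5
j=6: u_6=199/240 ∈ [25/31, 29/31) → index 6
j=7: u_7=229/240 ∈ [29/31, 1) → index 7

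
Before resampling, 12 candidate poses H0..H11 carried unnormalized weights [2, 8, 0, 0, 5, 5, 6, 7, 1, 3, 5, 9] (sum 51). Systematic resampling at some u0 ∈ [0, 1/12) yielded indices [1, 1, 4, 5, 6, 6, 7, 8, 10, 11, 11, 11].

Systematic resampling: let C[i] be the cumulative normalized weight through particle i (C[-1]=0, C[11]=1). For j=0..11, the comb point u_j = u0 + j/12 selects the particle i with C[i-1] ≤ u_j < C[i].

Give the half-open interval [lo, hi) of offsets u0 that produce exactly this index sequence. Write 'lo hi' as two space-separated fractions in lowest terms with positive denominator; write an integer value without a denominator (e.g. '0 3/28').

5/68 1/12

C = [2/51, 10/51, 10/51, 10/51, 5/17, 20/51, 26/51, 11/17, 2/3, 37/51, 14/17, 1]
j=0 picked index 1: u0 ∈ [2/51, 10/51)
j=1 picked index 1: u0 ∈ [-3/68, 23/204)
j=2 picked index 4: u0 ∈ [1/34, 13/102)
j=3 picked index 5: u0 ∈ [3/68, 29/204)
j=4 picked index 6: u0 ∈ [1/17, 3/17)
j=5 picked index 6: u0 ∈ [-5/204, 19/204)
j=6 picked index 7: u0 ∈ [1/102, 5/34)
j=7 picked index 8: u0 ∈ [13/204, 1/12)
j=8 picked index 10: u0 ∈ [1/17, 8/51)
j=9 picked index 11: u0 ∈ [5/68, 1/4)
j=10 picked index 11: u0 ∈ [-1/102, 1/6)
j=11 picked index 11: u0 ∈ [-19/204, 1/12)
intersection: [5/68, 1/12)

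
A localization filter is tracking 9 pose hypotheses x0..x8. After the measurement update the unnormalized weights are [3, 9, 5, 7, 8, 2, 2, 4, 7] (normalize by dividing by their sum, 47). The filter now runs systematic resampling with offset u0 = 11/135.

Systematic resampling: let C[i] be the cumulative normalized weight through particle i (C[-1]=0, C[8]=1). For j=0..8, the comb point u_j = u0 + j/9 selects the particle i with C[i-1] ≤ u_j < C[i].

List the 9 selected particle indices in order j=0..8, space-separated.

1 1 2 3 4 4 6 8 8

C = [3/47, 12/47, 17/47, 24/47, 32/47, 34/47, 36/47, 40/47, 1]
j=0: u_0=11/135 ∈ [3/47, 12/47) → index 1
j=1: u_1=26/135 ∈ [3/47, 12/47) → index 1
j=2: u_2=41/135 ∈ [12/47, 17/47) → index 2
j=3: u_3=56/135 ∈ [17/47, 24/47) → index 3
j=4: u_4=71/135 ∈ [24/47, 32/47) → index 4
j=5: u_5=86/135 ∈ [24/47, 32/47) → index 4
j=6: u_6=101/135 ∈ [34/47, 36/47) → index 6
j=7: u_7=116/135 ∈ [40/47, 1) → index 8
j=8: u_8=131/135 ∈ [40/47, 1) → index 8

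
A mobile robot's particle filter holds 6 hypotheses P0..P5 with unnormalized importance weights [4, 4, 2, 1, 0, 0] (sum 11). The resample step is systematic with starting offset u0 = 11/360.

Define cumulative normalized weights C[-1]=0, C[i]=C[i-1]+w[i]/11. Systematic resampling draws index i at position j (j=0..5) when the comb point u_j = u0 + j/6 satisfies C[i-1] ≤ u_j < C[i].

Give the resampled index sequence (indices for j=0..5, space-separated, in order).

C = [4/11, 8/11, 10/11, 1, 1, 1]
j=0: u_0=11/360 ∈ [0, 4/11) → index 0
j=1: u_1=71/360 ∈ [0, 4/11) → index 0
j=2: u_2=131/360 ∈ [4/11, 8/11) → index 1
j=3: u_3=191/360 ∈ [4/11, 8/11) → index 1
j=4: u_4=251/360 ∈ [4/11, 8/11) → index 1
j=5: u_5=311/360 ∈ [8/11, 10/11) → index 2

0 0 1 1 1 2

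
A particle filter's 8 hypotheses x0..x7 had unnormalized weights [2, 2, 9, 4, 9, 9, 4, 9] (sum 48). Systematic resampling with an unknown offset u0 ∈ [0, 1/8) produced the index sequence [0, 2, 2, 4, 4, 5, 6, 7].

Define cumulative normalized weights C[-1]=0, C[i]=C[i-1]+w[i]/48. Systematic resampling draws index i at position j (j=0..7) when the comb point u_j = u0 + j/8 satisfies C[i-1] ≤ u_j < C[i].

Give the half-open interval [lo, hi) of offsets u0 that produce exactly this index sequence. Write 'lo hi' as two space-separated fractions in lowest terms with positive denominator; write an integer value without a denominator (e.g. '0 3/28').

0 1/48

C = [1/24, 1/12, 13/48, 17/48, 13/24, 35/48, 13/16, 1]
j=0 picked index 0: u0 ∈ [0, 1/24)
j=1 picked index 2: u0 ∈ [-1/24, 7/48)
j=2 picked index 2: u0 ∈ [-1/6, 1/48)
j=3 picked index 4: u0 ∈ [-1/48, 1/6)
j=4 picked index 4: u0 ∈ [-7/48, 1/24)
j=5 picked index 5: u0 ∈ [-1/12, 5/48)
j=6 picked index 6: u0 ∈ [-1/48, 1/16)
j=7 picked index 7: u0 ∈ [-1/16, 1/8)
intersection: [0, 1/48)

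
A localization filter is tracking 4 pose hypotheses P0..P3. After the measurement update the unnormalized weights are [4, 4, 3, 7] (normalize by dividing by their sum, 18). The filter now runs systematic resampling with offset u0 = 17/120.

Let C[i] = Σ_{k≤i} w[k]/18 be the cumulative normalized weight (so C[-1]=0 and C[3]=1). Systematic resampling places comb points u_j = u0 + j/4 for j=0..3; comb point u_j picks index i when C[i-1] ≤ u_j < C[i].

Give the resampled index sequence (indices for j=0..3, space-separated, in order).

0 1 3 3

C = [2/9, 4/9, 11/18, 1]
j=0: u_0=17/120 ∈ [0, 2/9) → index 0
j=1: u_1=47/120 ∈ [2/9, 4/9) → index 1
j=2: u_2=77/120 ∈ [11/18, 1) → index 3
j=3: u_3=107/120 ∈ [11/18, 1) → index 3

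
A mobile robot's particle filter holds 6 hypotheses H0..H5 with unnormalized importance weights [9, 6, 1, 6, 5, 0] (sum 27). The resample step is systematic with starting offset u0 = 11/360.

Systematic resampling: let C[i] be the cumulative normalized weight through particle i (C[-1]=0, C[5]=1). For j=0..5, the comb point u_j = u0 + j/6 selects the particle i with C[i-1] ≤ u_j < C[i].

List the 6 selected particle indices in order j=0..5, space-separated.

C = [1/3, 5/9, 16/27, 22/27, 1, 1]
j=0: u_0=11/360 ∈ [0, 1/3) → index 0
j=1: u_1=71/360 ∈ [0, 1/3) → index 0
j=2: u_2=131/360 ∈ [1/3, 5/9) → index 1
j=3: u_3=191/360 ∈ [1/3, 5/9) → index 1
j=4: u_4=251/360 ∈ [16/27, 22/27) → index 3
j=5: u_5=311/360 ∈ [22/27, 1) → index 4

0 0 1 1 3 4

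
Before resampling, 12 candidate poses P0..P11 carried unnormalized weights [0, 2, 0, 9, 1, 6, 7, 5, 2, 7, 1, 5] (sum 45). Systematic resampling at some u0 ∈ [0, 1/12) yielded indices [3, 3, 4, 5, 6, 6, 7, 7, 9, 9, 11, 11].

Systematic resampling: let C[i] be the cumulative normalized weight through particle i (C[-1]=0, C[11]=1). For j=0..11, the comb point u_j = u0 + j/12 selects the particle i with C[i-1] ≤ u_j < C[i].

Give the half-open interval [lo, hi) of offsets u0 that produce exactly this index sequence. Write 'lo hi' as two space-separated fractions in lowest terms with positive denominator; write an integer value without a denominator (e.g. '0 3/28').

C = [0, 2/45, 2/45, 11/45, 4/15, 2/5, 5/9, 2/3, 32/45, 13/15, 8/9, 1]
j=0 picked index 3: u0 ∈ [2/45, 11/45)
j=1 picked index 3: u0 ∈ [-7/180, 29/180)
j=2 picked index 4: u0 ∈ [7/90, 1/10)
j=3 picked index 5: u0 ∈ [1/60, 3/20)
j=4 picked index 6: u0 ∈ [1/15, 2/9)
j=5 picked index 6: u0 ∈ [-1/60, 5/36)
j=6 picked index 7: u0 ∈ [1/18, 1/6)
j=7 picked index 7: u0 ∈ [-1/36, 1/12)
j=8 picked index 9: u0 ∈ [2/45, 1/5)
j=9 picked index 9: u0 ∈ [-7/180, 7/60)
j=10 picked index 11: u0 ∈ [1/18, 1/6)
j=11 picked index 11: u0 ∈ [-1/36, 1/12)
intersection: [7/90, 1/12)

7/90 1/12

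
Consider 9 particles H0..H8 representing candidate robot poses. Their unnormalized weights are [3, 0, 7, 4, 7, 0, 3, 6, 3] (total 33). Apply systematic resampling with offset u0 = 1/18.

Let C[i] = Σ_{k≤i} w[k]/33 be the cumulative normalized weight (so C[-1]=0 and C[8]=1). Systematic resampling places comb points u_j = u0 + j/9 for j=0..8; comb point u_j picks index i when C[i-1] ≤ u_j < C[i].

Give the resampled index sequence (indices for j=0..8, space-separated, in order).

C = [1/11, 1/11, 10/33, 14/33, 7/11, 7/11, 8/11, 10/11, 1]
j=0: u_0=1/18 ∈ [0, 1/11) → index 0
j=1: u_1=1/6 ∈ [1/11, 10/33) → index 2
j=2: u_2=5/18 ∈ [1/11, 10/33) → index 2
j=3: u_3=7/18 ∈ [10/33, 14/33) → index 3
j=4: u_4=1/2 ∈ [14/33, 7/11) → index 4
j=5: u_5=11/18 ∈ [14/33, 7/11) → index 4
j=6: u_6=13/18 ∈ [7/11, 8/11) → index 6
j=7: u_7=5/6 ∈ [8/11, 10/11) → index 7
j=8: u_8=17/18 ∈ [10/11, 1) → index 8

0 2 2 3 4 4 6 7 8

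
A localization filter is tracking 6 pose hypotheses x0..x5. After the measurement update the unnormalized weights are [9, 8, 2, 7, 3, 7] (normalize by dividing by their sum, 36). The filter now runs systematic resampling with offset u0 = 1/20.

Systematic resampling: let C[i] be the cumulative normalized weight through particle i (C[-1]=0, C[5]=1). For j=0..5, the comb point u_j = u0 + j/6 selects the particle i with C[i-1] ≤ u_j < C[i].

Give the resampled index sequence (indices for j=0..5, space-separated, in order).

0 0 1 3 3 5

C = [1/4, 17/36, 19/36, 13/18, 29/36, 1]
j=0: u_0=1/20 ∈ [0, 1/4) → index 0
j=1: u_1=13/60 ∈ [0, 1/4) → index 0
j=2: u_2=23/60 ∈ [1/4, 17/36) → index 1
j=3: u_3=11/20 ∈ [19/36, 13/18) → index 3
j=4: u_4=43/60 ∈ [19/36, 13/18) → index 3
j=5: u_5=53/60 ∈ [29/36, 1) → index 5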